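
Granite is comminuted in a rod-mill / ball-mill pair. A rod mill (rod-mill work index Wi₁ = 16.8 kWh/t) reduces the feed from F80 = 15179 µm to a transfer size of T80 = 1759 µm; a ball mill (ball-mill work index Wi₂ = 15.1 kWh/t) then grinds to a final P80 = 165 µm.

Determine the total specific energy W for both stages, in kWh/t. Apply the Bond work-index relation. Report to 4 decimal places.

W = 10·Wi·(P80^(-½) − F80^(-½))
Stage 1 (15179→1759 µm, Wi₁=16.8): W₁ = 10·16.8·(0.023843 − 0.008117) = 2.6421 kWh/t
Stage 2 (1759→165 µm, Wi₂=15.1): W₂ = 10·15.1·(0.077850 − 0.023843) = 8.1550 kWh/t
W = W₁ + W₂ = 2.6421 + 8.1550 = 10.7971 kWh/t

W = 10.7971 kWh/t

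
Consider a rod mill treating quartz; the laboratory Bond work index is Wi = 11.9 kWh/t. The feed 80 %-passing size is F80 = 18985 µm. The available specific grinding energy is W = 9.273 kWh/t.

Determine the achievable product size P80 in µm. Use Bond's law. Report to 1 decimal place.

W = 10·Wi·[P80^(−½) − F80^(−½)]
⇒ 1/√P80 = W/(10·Wi) + 1/√F80
  = 9.2730/(10·11.9) + 1/√18985 = 0.077924 + 0.007258 = 0.085182
P80 = (1/0.085182)² = 11.7396² = 137.82 µm

P80 = 137.8 µm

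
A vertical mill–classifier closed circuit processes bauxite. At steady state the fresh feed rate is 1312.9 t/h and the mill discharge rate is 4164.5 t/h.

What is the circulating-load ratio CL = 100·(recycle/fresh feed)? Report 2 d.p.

M = F + R at steady state, so:
R = M − F = 4164.5 − 1312.9 = 2851.6 t/h
CL = 100·R/F = 100·2851.6/1312.9 = 217.20 %

CL = 217.20 %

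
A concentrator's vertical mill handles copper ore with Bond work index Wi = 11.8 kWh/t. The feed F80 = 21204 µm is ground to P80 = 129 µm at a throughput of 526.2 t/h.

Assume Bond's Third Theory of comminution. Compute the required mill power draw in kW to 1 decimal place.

Bond:  W = 10 Wi (1/√P − 1/√F)
W = 10·11.8·(1/√129 − 1/√21204) = 10·11.8·(0.081178) = 9.5790 kWh/t
Power = W × throughput = 9.5790 kWh/t × 526.2 t/h = 5040.5 kW

P = 5040.5 kW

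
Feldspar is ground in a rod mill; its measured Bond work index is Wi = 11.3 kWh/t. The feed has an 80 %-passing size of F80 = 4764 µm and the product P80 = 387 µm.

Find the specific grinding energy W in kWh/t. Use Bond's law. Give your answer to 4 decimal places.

W = 4.1069 kWh/t

W = 10 Wi / √P80 − 10 Wi / √F80
1/√387 = 0.050833;  1/√4764 = 0.014488
W = 10·11.3·(0.050833 − 0.014488) = 4.1069 kWh/t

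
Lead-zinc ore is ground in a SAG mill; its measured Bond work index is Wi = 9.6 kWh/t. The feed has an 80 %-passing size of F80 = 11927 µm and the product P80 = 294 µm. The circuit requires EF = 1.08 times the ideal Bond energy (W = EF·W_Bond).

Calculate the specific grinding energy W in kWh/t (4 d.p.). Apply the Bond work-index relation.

W = 10 Wi (1/√P80 − 1/√F80)  [Bond]
1/√294 = 0.058321;  1/√11927 = 0.009157
W = 10·9.6·(0.058321 − 0.009157) = 4.7198 kWh/t
W_actual = 1.08 × 4.7198 = 5.0974 kWh/t

W = 5.0974 kWh/t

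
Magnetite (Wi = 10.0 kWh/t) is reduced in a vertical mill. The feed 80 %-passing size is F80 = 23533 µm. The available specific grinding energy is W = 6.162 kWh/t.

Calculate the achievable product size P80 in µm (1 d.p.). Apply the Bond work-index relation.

Bond: W = 10·Wi·(1/√P80 − 1/√F80)
1/√P80 = 1/√F80 + W/(10·Wi)
  = 6.1620/(10·10.0) + 1/√23533 = 0.061620 + 0.006519 = 0.068139
P80 = (1/0.068139)² = 14.6759² = 215.38 µm

P80 = 215.4 µm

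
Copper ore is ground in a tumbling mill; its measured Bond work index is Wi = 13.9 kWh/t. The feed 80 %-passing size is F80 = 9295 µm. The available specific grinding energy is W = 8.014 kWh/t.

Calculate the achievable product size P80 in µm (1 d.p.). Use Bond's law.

P80 = 216.1 µm

W_Bond = 10·Wi·(1/√P₈₀ − 1/√F₈₀)
⇒ 1/√P80 = W/(10·Wi) + 1/√F80
  = 8.0140/(10·13.9) + 1/√9295 = 0.057655 + 0.010372 = 0.068027
P80 = (1/0.068027)² = 14.7000² = 216.09 µm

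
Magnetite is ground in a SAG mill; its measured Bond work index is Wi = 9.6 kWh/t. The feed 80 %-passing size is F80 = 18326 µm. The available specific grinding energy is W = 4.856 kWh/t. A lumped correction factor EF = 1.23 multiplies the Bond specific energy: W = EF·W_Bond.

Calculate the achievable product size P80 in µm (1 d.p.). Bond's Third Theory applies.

P80 = 424.9 µm

W = 10·Wi·[P80^(−½) − F80^(−½)]
W_Bond = W / EF = 4.856 / 1.23 = 3.9480 kWh/t
P80^-0.5 = F80^-0.5 + W_Bond/(10 Wi)
  = 3.9480/(10·9.6) + 1/√18326 = 0.041125 + 0.007387 = 0.048512
P80 = (1/0.048512)² = 20.6136² = 424.92 µm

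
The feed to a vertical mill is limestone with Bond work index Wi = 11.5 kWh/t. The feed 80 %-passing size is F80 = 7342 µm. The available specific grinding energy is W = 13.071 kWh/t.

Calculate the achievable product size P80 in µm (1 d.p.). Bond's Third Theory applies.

P80 = 63.7 µm

W = 10·Wi·(P80^(-½) − F80^(-½))
P80^-0.5 = F80^-0.5 + W/(10 Wi)
  = 13.0710/(10·11.5) + 1/√7342 = 0.113661 + 0.011671 = 0.125331
P80 = (1/0.125331)² = 7.9788² = 63.66 µm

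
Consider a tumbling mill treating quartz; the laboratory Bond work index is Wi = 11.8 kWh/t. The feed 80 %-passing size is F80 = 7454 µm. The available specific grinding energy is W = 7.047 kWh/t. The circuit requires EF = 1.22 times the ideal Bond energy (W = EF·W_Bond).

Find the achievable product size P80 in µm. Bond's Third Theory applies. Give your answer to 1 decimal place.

W = 10·Wi·(P80^(-½) − F80^(-½))
W_Bond = W / EF = 7.047 / 1.22 = 5.7762 kWh/t
1/√P80 = 1/√F80 + W_Bond/(10·Wi)
  = 5.7762/(10·11.8) + 1/√7454 = 0.048951 + 0.011583 = 0.060534
P80 = (1/0.060534)² = 16.5197² = 272.90 µm

P80 = 272.9 µm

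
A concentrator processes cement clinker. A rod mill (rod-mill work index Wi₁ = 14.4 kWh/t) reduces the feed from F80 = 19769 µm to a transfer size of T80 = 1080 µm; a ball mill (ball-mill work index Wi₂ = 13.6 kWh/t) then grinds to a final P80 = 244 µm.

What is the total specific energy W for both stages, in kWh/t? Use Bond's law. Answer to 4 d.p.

W = 10 Wi / √P80 − 10 Wi / √F80
Stage 1 (19769→1080 µm, Wi₁=14.4): W₁ = 10·14.4·(0.030429 − 0.007112) = 3.3576 kWh/t
Stage 2 (1080→244 µm, Wi₂=13.6): W₂ = 10·13.6·(0.064018 − 0.030429) = 4.5682 kWh/t
W = W₁ + W₂ = 3.3576 + 4.5682 = 7.9258 kWh/t

W = 7.9258 kWh/t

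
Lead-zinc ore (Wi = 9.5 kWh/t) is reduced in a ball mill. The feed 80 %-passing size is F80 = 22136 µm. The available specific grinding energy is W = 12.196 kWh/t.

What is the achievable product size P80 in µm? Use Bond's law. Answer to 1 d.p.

P80 = 54.8 µm

W = 10·Wi·(P80^(-½) − F80^(-½))
P80^(−½) = W/(10 Wi) + F80^(−½)
  = 12.1960/(10·9.5) + 1/√22136 = 0.128379 + 0.006721 = 0.135100
P80 = (1/0.135100)² = 7.4019² = 54.79 µm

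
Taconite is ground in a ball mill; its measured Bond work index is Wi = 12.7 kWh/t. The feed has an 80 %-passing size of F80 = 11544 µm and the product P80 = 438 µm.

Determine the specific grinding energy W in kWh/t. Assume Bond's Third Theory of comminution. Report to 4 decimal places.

W = 4.8863 kWh/t

W = 10 Wi (1/√P80 − 1/√F80)  [Bond]
1/√438 = 0.047782;  1/√11544 = 0.009307
W = 10·12.7·(0.047782 − 0.009307) = 4.8863 kWh/t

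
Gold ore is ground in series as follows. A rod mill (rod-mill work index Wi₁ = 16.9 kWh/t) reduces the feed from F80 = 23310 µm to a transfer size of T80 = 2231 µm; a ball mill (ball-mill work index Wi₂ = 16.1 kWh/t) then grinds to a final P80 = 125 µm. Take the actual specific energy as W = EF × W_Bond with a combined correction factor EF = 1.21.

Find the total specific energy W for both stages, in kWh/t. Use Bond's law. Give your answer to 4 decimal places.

Bond:  W = 10 Wi (1/√P − 1/√F)
Stage 1 (23310→2231 µm, Wi₁=16.9): W₁ = 10·16.9·(0.021171 − 0.006550) = 2.4711 kWh/t
Stage 2 (2231→125 µm, Wi₂=16.1): W₂ = 10·16.1·(0.089443 − 0.021171) = 10.9917 kWh/t
W = W₁ + W₂ = 2.4711 + 10.9917 = 13.4627 kWh/t
Corrected W = EF·W_Bond = 1.21·13.4627 = 16.2899 kWh/t

W = 16.2899 kWh/t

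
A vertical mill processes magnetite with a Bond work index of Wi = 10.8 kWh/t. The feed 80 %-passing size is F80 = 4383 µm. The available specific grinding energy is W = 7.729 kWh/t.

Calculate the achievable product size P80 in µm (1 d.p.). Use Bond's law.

W = 10·Wi·(P80^(-½) − F80^(-½))
P80^(−½) = W/(10 Wi) + F80^(−½)
  = 7.7290/(10·10.8) + 1/√4383 = 0.071565 + 0.015105 = 0.086670
P80 = (1/0.086670)² = 11.5381² = 133.13 µm

P80 = 133.1 µm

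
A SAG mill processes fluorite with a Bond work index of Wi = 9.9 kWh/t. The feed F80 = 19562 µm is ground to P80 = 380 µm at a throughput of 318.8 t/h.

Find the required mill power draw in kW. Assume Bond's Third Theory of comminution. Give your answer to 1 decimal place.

Bond: W = 10·Wi·(1/√P80 − 1/√F80)
W = 10·9.9·(1/√380 − 1/√19562) = 10·9.9·(0.044149) = 4.3708 kWh/t
Mill draw = 4.3708 × 318.8 = 1393.4 kW

P = 1393.4 kW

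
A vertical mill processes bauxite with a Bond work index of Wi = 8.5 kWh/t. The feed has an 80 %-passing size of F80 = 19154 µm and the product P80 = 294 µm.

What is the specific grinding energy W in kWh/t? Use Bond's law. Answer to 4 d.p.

W = 4.3431 kWh/t

W = 10 Wi (1/√P80 − 1/√F80)  [Bond]
1/√294 = 0.058321;  1/√19154 = 0.007226
W = 10·8.5·(0.058321 − 0.007226) = 4.3431 kWh/t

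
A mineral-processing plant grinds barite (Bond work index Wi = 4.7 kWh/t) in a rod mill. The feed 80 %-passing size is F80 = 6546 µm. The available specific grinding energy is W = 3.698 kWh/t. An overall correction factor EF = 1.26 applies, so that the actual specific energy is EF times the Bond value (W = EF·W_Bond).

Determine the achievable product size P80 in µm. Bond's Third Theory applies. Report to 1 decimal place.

W = 10·Wi·[P80^(−½) − F80^(−½)]
W_Bond = W / EF = 3.698 / 1.26 = 2.9349 kWh/t
⇒ 1/√P80 = W_Bond/(10 Wi) + 1/√F80
  = 2.9349/(10·4.7) + 1/√6546 = 0.062445 + 0.012360 = 0.074805
P80 = (1/0.074805)² = 13.3681² = 178.71 µm

P80 = 178.7 µm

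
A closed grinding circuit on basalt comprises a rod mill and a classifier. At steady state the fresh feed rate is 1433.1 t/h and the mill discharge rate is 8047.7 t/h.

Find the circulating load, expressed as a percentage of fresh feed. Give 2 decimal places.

CL = 461.56 %

M = F + R at steady state, so:
R = M − F = 8047.7 − 1433.1 = 6614.6 t/h
CL = 100·R/F = 100·6614.6/1433.1 = 461.56 %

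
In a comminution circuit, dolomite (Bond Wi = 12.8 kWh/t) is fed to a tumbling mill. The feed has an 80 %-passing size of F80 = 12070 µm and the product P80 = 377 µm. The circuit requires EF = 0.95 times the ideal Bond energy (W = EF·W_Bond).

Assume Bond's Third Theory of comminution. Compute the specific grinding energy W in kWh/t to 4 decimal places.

W = 5.1559 kWh/t

Bond:  W = 10 Wi (1/√P − 1/√F)
1/√377 = 0.051503;  1/√12070 = 0.009102
W = 10·12.8·(0.051503 − 0.009102) = 5.4273 kWh/t
With EF = 0.95: W = 5.4273·0.95 = 5.1559 kWh/t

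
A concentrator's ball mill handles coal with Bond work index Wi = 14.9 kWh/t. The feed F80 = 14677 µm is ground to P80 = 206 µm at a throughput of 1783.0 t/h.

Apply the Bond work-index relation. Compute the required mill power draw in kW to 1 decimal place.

P = 16317.0 kW

Bond:  W = 10 Wi (1/√P − 1/√F)
W = 10·14.9·(1/√206 − 1/√14677) = 10·14.9·(0.061419) = 9.1514 kWh/t
Mill draw = 9.1514 × 1783.0 = 16317.0 kW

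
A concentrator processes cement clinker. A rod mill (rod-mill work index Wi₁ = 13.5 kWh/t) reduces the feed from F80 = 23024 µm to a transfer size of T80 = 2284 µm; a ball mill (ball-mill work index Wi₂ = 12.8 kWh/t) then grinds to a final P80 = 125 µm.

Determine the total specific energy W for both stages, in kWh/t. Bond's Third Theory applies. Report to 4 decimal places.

W = 10.7054 kWh/t

W = 10·Wi·(P80^(-½) − F80^(-½))
Stage 1 (23024→2284 µm, Wi₁=13.5): W₁ = 10·13.5·(0.020924 − 0.006590) = 1.9351 kWh/t
Stage 2 (2284→125 µm, Wi₂=12.8): W₂ = 10·12.8·(0.089443 − 0.020924) = 8.7704 kWh/t
W = W₁ + W₂ = 1.9351 + 8.7704 = 10.7054 kWh/t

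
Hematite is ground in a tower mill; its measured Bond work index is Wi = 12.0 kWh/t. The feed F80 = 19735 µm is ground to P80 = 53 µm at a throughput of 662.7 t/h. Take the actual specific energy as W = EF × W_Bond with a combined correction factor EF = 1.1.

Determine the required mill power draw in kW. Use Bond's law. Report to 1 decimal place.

P = 11393.1 kW

W = 10·Wi·[P80^(−½) − F80^(−½)]
W = 10·12.0·(1/√53 − 1/√19735) = 10·12.0·(0.130242) = 15.6291 kWh/t
Apply correction: 15.6291 × 1.1 = 17.1920 kWh/t
Power = W × throughput = 17.1920 kWh/t × 662.7 t/h = 11393.1 kW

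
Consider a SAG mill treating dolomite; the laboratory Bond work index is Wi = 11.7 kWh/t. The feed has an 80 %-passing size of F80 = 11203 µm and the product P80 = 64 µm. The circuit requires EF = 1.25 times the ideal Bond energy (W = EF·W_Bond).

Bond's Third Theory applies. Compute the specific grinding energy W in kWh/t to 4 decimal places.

W_Bond = 10·Wi·(1/√P₈₀ − 1/√F₈₀)
1/√64 = 0.125000;  1/√11203 = 0.009448
W = 10·11.7·(0.125000 − 0.009448) = 13.5196 kWh/t
W_actual = 1.25 × 13.5196 = 16.8995 kWh/t

W = 16.8995 kWh/t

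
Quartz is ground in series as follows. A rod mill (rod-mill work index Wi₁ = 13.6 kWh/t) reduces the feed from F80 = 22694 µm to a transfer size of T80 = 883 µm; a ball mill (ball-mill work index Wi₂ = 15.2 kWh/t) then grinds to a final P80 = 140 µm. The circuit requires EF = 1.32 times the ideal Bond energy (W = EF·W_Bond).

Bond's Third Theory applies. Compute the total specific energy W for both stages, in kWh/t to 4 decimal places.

W = 15.0548 kWh/t

W = 10 Wi (P80^-0.5 − F80^-0.5)
Stage 1 (22694→883 µm, Wi₁=13.6): W₁ = 10·13.6·(0.033653 − 0.006638) = 3.6740 kWh/t
Stage 2 (883→140 µm, Wi₂=15.2): W₂ = 10·15.2·(0.084515 − 0.033653) = 7.7311 kWh/t
W = W₁ + W₂ = 3.6740 + 7.7311 = 11.4051 kWh/t
Corrected W = EF·W_Bond = 1.32·11.4051 = 15.0548 kWh/t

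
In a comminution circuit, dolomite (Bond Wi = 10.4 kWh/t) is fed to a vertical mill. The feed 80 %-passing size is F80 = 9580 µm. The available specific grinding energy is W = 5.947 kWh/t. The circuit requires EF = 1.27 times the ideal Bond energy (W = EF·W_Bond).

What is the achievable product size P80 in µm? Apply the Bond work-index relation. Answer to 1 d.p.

P80 = 327.7 µm

W = 10 Wi (P80^-0.5 − F80^-0.5)
W_Bond = W / EF = 5.947 / 1.27 = 4.6827 kWh/t
P80^-0.5 = F80^-0.5 + W_Bond/(10 Wi)
  = 4.6827/(10·10.4) + 1/√9580 = 0.045026 + 0.010217 = 0.055243
P80 = (1/0.055243)² = 18.1020² = 327.68 µm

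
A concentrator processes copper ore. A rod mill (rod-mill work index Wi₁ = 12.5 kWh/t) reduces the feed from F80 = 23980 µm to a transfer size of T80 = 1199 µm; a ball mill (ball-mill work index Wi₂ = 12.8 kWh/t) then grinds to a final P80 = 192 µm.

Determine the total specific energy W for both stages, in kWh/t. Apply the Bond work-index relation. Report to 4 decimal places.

W = 8.3438 kWh/t

W = 10 Wi / √P80 − 10 Wi / √F80
Stage 1 (23980→1199 µm, Wi₁=12.5): W₁ = 10·12.5·(0.028880 − 0.006458) = 2.8027 kWh/t
Stage 2 (1199→192 µm, Wi₂=12.8): W₂ = 10·12.8·(0.072169 − 0.028880) = 5.5410 kWh/t
W = W₁ + W₂ = 2.8027 + 5.5410 = 8.3438 kWh/t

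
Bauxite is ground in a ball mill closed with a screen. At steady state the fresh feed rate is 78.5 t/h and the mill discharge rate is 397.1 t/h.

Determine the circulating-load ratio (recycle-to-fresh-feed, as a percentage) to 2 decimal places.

CL = 405.86 %

M = F + R at steady state, so:
R = M − F = 397.1 − 78.5 = 318.6 t/h
CL = 100·R/F = 100·318.6/78.5 = 405.86 %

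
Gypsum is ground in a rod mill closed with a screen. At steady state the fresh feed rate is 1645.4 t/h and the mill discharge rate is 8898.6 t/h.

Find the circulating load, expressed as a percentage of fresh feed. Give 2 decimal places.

Steady state: M = F + R.
R = M − F = 8898.6 − 1645.4 = 7253.2 t/h
CL = 100·R/F = 100·7253.2/1645.4 = 440.82 %

CL = 440.82 %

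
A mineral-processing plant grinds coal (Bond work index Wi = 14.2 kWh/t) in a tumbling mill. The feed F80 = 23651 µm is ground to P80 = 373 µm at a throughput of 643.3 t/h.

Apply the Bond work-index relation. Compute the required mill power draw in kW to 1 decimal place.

W = 10 Wi (1/√P80 − 1/√F80)  [Bond]
W = 10·14.2·(1/√373 − 1/√23651) = 10·14.2·(0.045276) = 6.4291 kWh/t
Power = W × throughput = 6.4291 kWh/t × 643.3 t/h = 4135.9 kW

P = 4135.9 kW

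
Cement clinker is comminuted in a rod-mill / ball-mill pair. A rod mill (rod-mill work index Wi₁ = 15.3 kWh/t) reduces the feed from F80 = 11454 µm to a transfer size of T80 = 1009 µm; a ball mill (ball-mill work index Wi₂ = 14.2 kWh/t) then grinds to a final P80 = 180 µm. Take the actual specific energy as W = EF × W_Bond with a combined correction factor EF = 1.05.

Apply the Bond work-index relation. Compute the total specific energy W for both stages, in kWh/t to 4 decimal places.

W = 9.9758 kWh/t

Bond:  W = 10 Wi (1/√P − 1/√F)
Stage 1 (11454→1009 µm, Wi₁=15.3): W₁ = 10·15.3·(0.031481 − 0.009344) = 3.3871 kWh/t
Stage 2 (1009→180 µm, Wi₂=14.2): W₂ = 10·14.2·(0.074536 − 0.031481) = 6.1137 kWh/t
W = W₁ + W₂ = 3.3871 + 6.1137 = 9.5008 kWh/t
Apply correction: 9.5008 × 1.05 = 9.9758 kWh/t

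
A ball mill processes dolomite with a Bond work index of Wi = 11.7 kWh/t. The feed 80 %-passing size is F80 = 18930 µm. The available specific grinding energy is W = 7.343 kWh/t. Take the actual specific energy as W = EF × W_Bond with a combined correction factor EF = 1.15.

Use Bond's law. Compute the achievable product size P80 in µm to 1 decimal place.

P80 = 261.5 µm

W = 10 Wi / √P80 − 10 Wi / √F80
W_Bond = W / EF = 7.343 / 1.15 = 6.3852 kWh/t
1/√P80 = 1/√F80 + W_Bond/(10·Wi)
  = 6.3852/(10·11.7) + 1/√18930 = 0.054575 + 0.007268 = 0.061843
P80 = (1/0.061843)² = 16.1701² = 261.47 µm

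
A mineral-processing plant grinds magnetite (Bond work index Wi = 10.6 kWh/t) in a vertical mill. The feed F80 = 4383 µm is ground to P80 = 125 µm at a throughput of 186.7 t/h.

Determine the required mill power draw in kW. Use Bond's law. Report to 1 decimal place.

W = 10 Wi / √P80 − 10 Wi / √F80
W = 10·10.6·(1/√125 − 1/√4383) = 10·10.6·(0.074338) = 7.8798 kWh/t
P = W·T = 7.8798·186.7 = 1471.2 kW

P = 1471.2 kW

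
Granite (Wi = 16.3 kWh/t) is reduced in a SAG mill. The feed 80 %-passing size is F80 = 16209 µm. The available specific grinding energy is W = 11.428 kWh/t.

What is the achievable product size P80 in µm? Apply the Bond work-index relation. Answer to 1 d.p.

W = 10 Wi (P80^-0.5 − F80^-0.5)
P80^-0.5 = F80^-0.5 + W/(10 Wi)
  = 11.4280/(10·16.3) + 1/√16209 = 0.070110 + 0.007855 = 0.077965
P80 = (1/0.077965)² = 12.8263² = 164.51 µm

P80 = 164.5 µm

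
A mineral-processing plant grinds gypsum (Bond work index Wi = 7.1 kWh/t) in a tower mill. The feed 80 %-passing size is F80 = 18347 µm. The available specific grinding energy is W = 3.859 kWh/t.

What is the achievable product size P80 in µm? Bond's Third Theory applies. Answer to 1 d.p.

P80 = 262.4 µm

W = 10·Wi·(P80^(-½) − F80^(-½))
P80^-0.5 = F80^-0.5 + W/(10 Wi)
  = 3.8590/(10·7.1) + 1/√18347 = 0.054352 + 0.007383 = 0.061735
P80 = (1/0.061735)² = 16.1983² = 262.39 µm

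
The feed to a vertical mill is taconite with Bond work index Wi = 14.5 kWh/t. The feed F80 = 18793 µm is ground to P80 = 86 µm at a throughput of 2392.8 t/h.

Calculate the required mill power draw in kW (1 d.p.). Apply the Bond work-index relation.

W = 10 Wi / √P80 − 10 Wi / √F80
W = 10·14.5·(1/√86 − 1/√18793) = 10·14.5·(0.100538) = 14.5780 kWh/t
P = W·T = 14.5780·2392.8 = 34882.3 kW

P = 34882.3 kW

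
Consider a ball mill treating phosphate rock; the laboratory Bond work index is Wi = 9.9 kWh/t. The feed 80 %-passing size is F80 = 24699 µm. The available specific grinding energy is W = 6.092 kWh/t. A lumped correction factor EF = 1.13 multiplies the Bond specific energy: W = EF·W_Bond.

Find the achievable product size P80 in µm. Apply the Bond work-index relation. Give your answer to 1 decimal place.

Bond: W = 10·Wi·(1/√P80 − 1/√F80)
W_Bond = W / EF = 6.092 / 1.13 = 5.3912 kWh/t
P80^-0.5 = F80^-0.5 + W_Bond/(10 Wi)
  = 5.3912/(10·9.9) + 1/√24699 = 0.054456 + 0.006363 = 0.060819
P80 = (1/0.060819)² = 16.4422² = 270.35 µm

P80 = 270.3 µm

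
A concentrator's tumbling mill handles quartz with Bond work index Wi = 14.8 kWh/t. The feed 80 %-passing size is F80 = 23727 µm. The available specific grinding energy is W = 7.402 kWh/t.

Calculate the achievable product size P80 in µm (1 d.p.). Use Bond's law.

Bond:  W = 10 Wi (1/√P − 1/√F)
P80^(−½) = W/(10 Wi) + F80^(−½)
  = 7.4020/(10·14.8) + 1/√23727 = 0.050014 + 0.006492 = 0.056506
P80 = (1/0.056506)² = 17.6974² = 313.20 µm

P80 = 313.2 µm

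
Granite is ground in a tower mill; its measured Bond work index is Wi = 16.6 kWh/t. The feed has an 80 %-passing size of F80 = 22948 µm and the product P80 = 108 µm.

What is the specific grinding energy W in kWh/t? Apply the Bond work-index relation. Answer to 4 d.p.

W = 10·Wi·[P80^(−½) − F80^(−½)]
1/√108 = 0.096225;  1/√22948 = 0.006601
W = 10·16.6·(0.096225 − 0.006601) = 14.8775 kWh/t

W = 14.8775 kWh/t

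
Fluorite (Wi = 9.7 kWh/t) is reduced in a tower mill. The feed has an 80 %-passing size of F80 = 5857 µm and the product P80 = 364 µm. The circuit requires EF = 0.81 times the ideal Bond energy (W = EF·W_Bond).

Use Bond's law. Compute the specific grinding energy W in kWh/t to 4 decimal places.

Bond:  W = 10 Wi (1/√P − 1/√F)
1/√364 = 0.052414;  1/√5857 = 0.013067
W = 10·9.7·(0.052414 − 0.013067) = 3.8167 kWh/t
With EF = 0.81: W = 3.8167·0.81 = 3.0915 kWh/t

W = 3.0915 kWh/t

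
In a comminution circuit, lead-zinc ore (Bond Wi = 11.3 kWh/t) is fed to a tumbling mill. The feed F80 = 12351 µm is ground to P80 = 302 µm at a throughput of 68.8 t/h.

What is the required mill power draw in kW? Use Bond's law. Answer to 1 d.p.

P = 377.4 kW

Bond: W = 10·Wi·(1/√P80 − 1/√F80)
W = 10·11.3·(1/√302 − 1/√12351) = 10·11.3·(0.048545) = 5.4856 kWh/t
P_mill = W·ṁ = 5.4856·68.8 = 377.4 kW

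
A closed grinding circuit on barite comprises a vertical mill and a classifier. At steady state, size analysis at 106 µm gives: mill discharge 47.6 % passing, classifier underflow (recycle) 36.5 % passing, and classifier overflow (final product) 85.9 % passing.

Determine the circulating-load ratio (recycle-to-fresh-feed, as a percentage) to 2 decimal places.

Balance %-passing 106 µm (r = R/F):
r = (o − d)/(d − u)
r = (85.9 − 47.6)/(47.6 − 36.5) = 38.3/11.1 = 3.4505
CL = 100·r = 345.05 %

CL = 345.05 %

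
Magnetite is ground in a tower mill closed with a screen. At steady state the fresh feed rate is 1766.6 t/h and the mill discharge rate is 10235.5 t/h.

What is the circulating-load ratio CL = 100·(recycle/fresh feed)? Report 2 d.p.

CL = 479.39 %

M = F + R at steady state, so:
R = M − F = 10235.5 − 1766.6 = 8468.9 t/h
CL = 100·R/F = 100·8468.9/1766.6 = 479.39 %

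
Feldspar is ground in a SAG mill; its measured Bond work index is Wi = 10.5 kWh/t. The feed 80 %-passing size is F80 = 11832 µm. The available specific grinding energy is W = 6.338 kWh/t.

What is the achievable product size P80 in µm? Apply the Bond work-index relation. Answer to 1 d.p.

P80 = 206.7 µm

W = 10·Wi·(P80^(-½) − F80^(-½))
P80^-0.5 = F80^-0.5 + W/(10 Wi)
  = 6.3380/(10·10.5) + 1/√11832 = 0.060362 + 0.009193 = 0.069555
P80 = (1/0.069555)² = 14.3771² = 206.70 µm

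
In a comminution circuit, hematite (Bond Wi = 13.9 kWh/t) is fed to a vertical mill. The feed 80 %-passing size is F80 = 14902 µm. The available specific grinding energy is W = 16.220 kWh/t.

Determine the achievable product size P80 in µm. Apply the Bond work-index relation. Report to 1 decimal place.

W = 10 Wi / √P80 − 10 Wi / √F80
⇒ 1/√P80 = W/(10·Wi) + 1/√F80
  = 16.2200/(10·13.9) + 1/√14902 = 0.116691 + 0.008192 = 0.124882
P80 = (1/0.124882)² = 8.0075² = 64.12 µm

P80 = 64.1 µm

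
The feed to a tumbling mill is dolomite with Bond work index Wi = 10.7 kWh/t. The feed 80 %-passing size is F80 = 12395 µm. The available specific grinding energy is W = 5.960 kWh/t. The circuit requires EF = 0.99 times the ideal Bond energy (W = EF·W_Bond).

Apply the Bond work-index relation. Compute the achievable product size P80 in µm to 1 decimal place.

Bond: W = 10·Wi·(1/√P80 − 1/√F80)
W_Bond = W / EF = 5.960 / 0.99 = 6.0202 kWh/t
1/√P80 = 1/√F80 + W_Bond/(10·Wi)
  = 6.0202/(10·10.7) + 1/√12395 = 0.056264 + 0.008982 = 0.065246
P80 = (1/0.065246)² = 15.3267² = 234.91 µm

P80 = 234.9 µm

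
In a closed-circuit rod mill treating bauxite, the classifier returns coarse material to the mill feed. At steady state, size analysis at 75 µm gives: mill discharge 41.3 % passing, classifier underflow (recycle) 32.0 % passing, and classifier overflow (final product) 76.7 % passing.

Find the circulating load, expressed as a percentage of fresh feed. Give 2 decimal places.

CL = 380.65 %

Let r = R/F. Size balance at 75 µm:
d + r·d = r·u + o → r(d−u) = o−d
r = (76.7 − 41.3)/(41.3 − 32.0) = 35.4/9.3 = 3.8065
CL = 100·r = 380.65 %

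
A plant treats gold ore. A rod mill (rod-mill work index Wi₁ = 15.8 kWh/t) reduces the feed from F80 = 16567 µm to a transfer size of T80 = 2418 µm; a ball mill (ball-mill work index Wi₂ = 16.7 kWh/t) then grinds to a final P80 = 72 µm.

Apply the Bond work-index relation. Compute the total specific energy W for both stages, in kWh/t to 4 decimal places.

W_Bond = 10·Wi·(1/√P₈₀ − 1/√F₈₀)
Stage 1 (16567→2418 µm, Wi₁=15.8): W₁ = 10·15.8·(0.020336 − 0.007769) = 1.9856 kWh/t
Stage 2 (2418→72 µm, Wi₂=16.7): W₂ = 10·16.7·(0.117851 − 0.020336) = 16.2850 kWh/t
W = W₁ + W₂ = 1.9856 + 16.2850 = 18.2706 kWh/t

W = 18.2706 kWh/t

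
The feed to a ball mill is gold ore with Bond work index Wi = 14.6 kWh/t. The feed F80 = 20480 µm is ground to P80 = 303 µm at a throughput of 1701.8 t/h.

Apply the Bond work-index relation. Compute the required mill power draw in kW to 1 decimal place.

W = 10·Wi·[P80^(−½) − F80^(−½)]
W = 10·14.6·(1/√303 − 1/√20480) = 10·14.6·(0.050461) = 7.3673 kWh/t
Mill draw = 7.3673 × 1701.8 = 12537.6 kW

P = 12537.6 kW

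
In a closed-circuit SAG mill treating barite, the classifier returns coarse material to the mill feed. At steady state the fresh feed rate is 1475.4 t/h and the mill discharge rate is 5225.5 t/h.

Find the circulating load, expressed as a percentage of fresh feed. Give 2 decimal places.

Mill node: discharge = fresh + recycle.
R = M − F = 5225.5 − 1475.4 = 3750.1 t/h
CL = 100·R/F = 100·3750.1/1475.4 = 254.18 %

CL = 254.18 %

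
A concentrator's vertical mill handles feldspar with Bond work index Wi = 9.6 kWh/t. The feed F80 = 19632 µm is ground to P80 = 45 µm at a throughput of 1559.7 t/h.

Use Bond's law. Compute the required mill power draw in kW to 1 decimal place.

P = 21252.0 kW

W = 10·Wi·[P80^(−½) − F80^(−½)]
W = 10·9.6·(1/√45 − 1/√19632) = 10·9.6·(0.141934) = 13.6257 kWh/t
Power = W × throughput = 13.6257 kWh/t × 1559.7 t/h = 21252.0 kW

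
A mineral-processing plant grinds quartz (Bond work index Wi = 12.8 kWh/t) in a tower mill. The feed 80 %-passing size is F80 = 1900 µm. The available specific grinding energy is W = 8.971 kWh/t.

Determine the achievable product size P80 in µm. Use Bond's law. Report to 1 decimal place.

P80 = 115.6 µm

W = 10 Wi (P80^-0.5 − F80^-0.5)
P80^(−½) = W/(10 Wi) + F80^(−½)
  = 8.9710/(10·12.8) + 1/√1900 = 0.070086 + 0.022942 = 0.093028
P80 = (1/0.093028)² = 10.7495² = 115.55 µm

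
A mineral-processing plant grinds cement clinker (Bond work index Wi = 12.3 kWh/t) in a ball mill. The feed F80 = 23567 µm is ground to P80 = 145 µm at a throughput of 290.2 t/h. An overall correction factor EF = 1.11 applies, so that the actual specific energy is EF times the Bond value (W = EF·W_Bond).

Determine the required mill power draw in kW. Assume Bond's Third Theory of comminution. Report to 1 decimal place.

W_Bond = 10·Wi·(1/√P₈₀ − 1/√F₈₀)
W = 10·12.3·(1/√145 − 1/√23567) = 10·12.3·(0.076531) = 9.4134 kWh/t
W_actual = 1.11 × 9.4134 = 10.4488 kWh/t
P_mill = W·ṁ = 10.4488·290.2 = 3032.3 kW

P = 3032.3 kW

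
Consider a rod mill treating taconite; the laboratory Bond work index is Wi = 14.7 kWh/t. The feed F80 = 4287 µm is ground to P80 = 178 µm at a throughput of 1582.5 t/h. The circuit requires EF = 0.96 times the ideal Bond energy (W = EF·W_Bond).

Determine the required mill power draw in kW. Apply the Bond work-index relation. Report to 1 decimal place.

P = 13327.9 kW

Bond:  W = 10 Wi (1/√P − 1/√F)
W = 10·14.7·(1/√178 − 1/√4287) = 10·14.7·(0.059680) = 8.7730 kWh/t
Corrected W = EF·W_Bond = 0.96·8.7730 = 8.4221 kWh/t
Power = W × throughput = 8.4221 kWh/t × 1582.5 t/h = 13327.9 kW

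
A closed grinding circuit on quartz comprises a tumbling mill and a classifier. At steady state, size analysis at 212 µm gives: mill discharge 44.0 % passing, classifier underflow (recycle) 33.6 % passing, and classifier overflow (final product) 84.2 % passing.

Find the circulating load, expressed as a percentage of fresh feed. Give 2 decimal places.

CL = 386.54 %

Balance %-passing 212 µm (r = R/F):
d + r·d = r·u + o → r(d−u) = o−d
r = (84.2 − 44.0)/(44.0 − 33.6) = 40.2/10.4 = 3.8654
CL = 100·r = 386.54 %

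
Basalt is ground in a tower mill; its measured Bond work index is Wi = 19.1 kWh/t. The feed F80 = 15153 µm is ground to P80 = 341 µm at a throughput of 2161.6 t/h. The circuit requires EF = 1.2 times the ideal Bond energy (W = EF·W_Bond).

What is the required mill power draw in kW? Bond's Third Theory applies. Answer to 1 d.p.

P = 22804.7 kW

W = 10·Wi·(P80^(-½) − F80^(-½))
W = 10·19.1·(1/√341 − 1/√15153) = 10·19.1·(0.046029) = 8.7916 kWh/t
With EF = 1.2: W = 8.7916·1.2 = 10.5499 kWh/t
Mill draw = 10.5499 × 2161.6 = 22804.7 kW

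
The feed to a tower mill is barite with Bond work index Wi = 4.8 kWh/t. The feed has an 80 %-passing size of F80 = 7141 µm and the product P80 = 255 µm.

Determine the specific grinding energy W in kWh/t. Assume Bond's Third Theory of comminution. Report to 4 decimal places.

W = 2.4379 kWh/t

W = 10·Wi·[P80^(−½) − F80^(−½)]
1/√255 = 0.062622;  1/√7141 = 0.011834
W = 10·4.8·(0.062622 − 0.011834) = 2.4379 kWh/t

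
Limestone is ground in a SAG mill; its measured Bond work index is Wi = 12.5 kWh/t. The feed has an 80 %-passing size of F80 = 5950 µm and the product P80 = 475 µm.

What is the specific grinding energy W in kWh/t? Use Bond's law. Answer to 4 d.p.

W_Bond = 10·Wi·(1/√P₈₀ − 1/√F₈₀)
1/√475 = 0.045883;  1/√5950 = 0.012964
W = 10·12.5·(0.045883 − 0.012964) = 4.1149 kWh/t

W = 4.1149 kWh/t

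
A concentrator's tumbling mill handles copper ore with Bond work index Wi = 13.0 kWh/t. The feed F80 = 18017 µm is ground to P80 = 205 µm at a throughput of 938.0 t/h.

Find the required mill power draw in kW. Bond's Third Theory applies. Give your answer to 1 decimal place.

P = 7608.2 kW

W = 10·Wi·[P80^(−½) − F80^(−½)]
W = 10·13.0·(1/√205 − 1/√18017) = 10·13.0·(0.062393) = 8.1111 kWh/t
Power = W × throughput = 8.1111 kWh/t × 938.0 t/h = 7608.2 kW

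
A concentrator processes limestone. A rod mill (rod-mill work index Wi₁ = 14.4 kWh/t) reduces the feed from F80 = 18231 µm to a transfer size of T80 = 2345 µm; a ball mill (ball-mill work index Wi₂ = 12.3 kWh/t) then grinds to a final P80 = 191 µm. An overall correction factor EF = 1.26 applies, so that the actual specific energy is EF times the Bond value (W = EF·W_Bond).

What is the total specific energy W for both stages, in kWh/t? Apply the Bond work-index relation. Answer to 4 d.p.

W = 10.4166 kWh/t

W = 10·Wi·(P80^(-½) − F80^(-½))
Stage 1 (18231→2345 µm, Wi₁=14.4): W₁ = 10·14.4·(0.020650 − 0.007406) = 1.9072 kWh/t
Stage 2 (2345→191 µm, Wi₂=12.3): W₂ = 10·12.3·(0.072357 − 0.020650) = 6.3600 kWh/t
W = W₁ + W₂ = 1.9072 + 6.3600 = 8.2671 kWh/t
With EF = 1.26: W = 8.2671·1.26 = 10.4166 kWh/t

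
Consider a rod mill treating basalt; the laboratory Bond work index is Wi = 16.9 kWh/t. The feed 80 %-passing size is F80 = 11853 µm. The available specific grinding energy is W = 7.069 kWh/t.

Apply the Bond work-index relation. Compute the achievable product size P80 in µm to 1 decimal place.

Bond: W = 10·Wi·(1/√P80 − 1/√F80)
P80^-0.5 = F80^-0.5 + W/(10 Wi)
  = 7.0690/(10·16.9) + 1/√11853 = 0.041828 + 0.009185 = 0.051014
P80 = (1/0.051014)² = 19.6026² = 384.26 µm

P80 = 384.3 µm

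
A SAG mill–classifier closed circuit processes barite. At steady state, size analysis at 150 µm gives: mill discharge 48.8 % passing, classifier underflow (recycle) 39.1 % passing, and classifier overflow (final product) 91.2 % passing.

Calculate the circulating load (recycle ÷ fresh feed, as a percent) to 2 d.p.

Two-product formula at 150 µm:
Fd + Rd = Ru + Fo ⇒ R/F = (o−d)/(d−u)
r = (91.2 − 48.8)/(48.8 − 39.1) = 42.4/9.7 = 4.3711
CL = 100·r = 437.11 %

CL = 437.11 %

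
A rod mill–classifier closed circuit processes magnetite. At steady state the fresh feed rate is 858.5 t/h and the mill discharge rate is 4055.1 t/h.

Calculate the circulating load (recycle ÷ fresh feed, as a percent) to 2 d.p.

CL = 372.35 %

Steady state: M = F + R.
R = M − F = 4055.1 − 858.5 = 3196.6 t/h
CL = 100·R/F = 100·3196.6/858.5 = 372.35 %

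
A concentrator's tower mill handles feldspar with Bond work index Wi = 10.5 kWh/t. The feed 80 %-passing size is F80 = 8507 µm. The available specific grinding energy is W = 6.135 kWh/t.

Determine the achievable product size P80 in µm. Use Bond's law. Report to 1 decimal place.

Bond: W = 10·Wi·(1/√P80 − 1/√F80)
1/√P80 = 1/√F80 + W/(10·Wi)
  = 6.1350/(10·10.5) + 1/√8507 = 0.058429 + 0.010842 = 0.069271
P80 = (1/0.069271)² = 14.4361² = 208.40 µm

P80 = 208.4 µm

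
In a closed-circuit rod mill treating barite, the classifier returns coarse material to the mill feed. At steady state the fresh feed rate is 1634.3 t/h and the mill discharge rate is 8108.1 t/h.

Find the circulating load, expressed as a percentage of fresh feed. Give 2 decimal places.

Steady state: M = F + R.
R = M − F = 8108.1 − 1634.3 = 6473.8 t/h
CL = 100·R/F = 100·6473.8/1634.3 = 396.12 %

CL = 396.12 %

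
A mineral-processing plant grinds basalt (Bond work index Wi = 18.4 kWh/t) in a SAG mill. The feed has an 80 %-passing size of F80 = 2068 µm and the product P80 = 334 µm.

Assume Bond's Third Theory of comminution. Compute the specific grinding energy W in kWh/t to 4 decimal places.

W = 10·Wi·[P80^(−½) − F80^(−½)]
1/√334 = 0.054718;  1/√2068 = 0.021990
W = 10·18.4·(0.054718 − 0.021990) = 6.0219 kWh/t

W = 6.0219 kWh/t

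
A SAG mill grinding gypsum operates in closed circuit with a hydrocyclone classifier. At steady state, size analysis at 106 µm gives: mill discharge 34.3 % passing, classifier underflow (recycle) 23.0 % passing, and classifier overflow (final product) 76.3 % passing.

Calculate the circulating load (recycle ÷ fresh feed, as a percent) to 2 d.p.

CL = 371.68 %

Mass balance on the −106 µm fraction:
(1+r)d = ru + o → r = (o−d)/(d−u)
r = (76.3 − 34.3)/(34.3 − 23.0) = 42.0/11.3 = 3.7168
CL = 100·r = 371.68 %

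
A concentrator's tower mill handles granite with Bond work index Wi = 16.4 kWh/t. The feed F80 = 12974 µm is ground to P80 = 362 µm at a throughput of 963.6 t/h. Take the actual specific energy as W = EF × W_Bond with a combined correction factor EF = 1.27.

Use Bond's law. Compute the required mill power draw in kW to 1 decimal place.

P = 8786.5 kW

W_Bond = 10·Wi·(1/√P₈₀ − 1/√F₈₀)
W = 10·16.4·(1/√362 − 1/√12974) = 10·16.4·(0.043779) = 7.1798 kWh/t
With EF = 1.27: W = 7.1798·1.27 = 9.1184 kWh/t
P = W·T = 9.1184·963.6 = 8786.5 kW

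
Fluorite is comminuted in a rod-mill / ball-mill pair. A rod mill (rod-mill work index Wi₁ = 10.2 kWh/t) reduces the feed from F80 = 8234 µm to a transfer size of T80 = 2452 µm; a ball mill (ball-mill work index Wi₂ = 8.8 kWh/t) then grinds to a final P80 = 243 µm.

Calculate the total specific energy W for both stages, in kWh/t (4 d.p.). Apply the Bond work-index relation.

W = 10 Wi (1/√P80 − 1/√F80)  [Bond]
Stage 1 (8234→2452 µm, Wi₁=10.2): W₁ = 10·10.2·(0.020195 − 0.011020) = 0.9358 kWh/t
Stage 2 (2452→243 µm, Wi₂=8.8): W₂ = 10·8.8·(0.064150 − 0.020195) = 3.8681 kWh/t
W = W₁ + W₂ = 0.9358 + 3.8681 = 4.8039 kWh/t

W = 4.8039 kWh/t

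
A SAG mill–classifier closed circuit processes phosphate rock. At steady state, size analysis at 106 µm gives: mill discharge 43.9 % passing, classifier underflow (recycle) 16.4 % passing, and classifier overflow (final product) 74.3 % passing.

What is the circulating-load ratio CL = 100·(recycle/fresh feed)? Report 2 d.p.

CL = 110.55 %

Let r = R/F. Size balance at 106 µm:
d + r·d = r·u + o → r(d−u) = o−d
r = (74.3 − 43.9)/(43.9 − 16.4) = 30.4/27.5 = 1.1055
CL = 100·r = 110.55 %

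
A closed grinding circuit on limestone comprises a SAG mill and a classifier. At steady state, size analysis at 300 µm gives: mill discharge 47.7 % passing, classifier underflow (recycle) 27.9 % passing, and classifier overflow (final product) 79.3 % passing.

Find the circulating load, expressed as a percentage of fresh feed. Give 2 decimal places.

Classifier node, passing 300 µm:
Fd + Rd = Ru + Fo ⇒ R/F = (o−d)/(d−u)
r = (79.3 − 47.7)/(47.7 − 27.9) = 31.6/19.8 = 1.5960
CL = 100·r = 159.60 %

CL = 159.60 %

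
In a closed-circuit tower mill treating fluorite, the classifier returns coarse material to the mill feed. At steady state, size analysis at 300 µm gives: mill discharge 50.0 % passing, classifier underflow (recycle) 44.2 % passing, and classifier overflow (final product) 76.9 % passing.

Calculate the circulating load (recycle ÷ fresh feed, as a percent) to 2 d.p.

Mass balance on the −300 µm fraction:
r = (o − d)/(d − u)
r = (76.9 − 50.0)/(50.0 − 44.2) = 26.9/5.8 = 4.6379
CL = 100·r = 463.79 %

CL = 463.79 %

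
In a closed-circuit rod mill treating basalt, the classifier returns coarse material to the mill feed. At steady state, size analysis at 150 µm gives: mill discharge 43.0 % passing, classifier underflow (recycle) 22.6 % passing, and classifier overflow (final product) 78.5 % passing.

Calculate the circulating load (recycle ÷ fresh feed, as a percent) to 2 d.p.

CL = 174.02 %

Classifier node, passing 150 µm:
d + r·d = r·u + o → r(d−u) = o−d
r = (78.5 − 43.0)/(43.0 − 22.6) = 35.5/20.4 = 1.7402
CL = 100·r = 174.02 %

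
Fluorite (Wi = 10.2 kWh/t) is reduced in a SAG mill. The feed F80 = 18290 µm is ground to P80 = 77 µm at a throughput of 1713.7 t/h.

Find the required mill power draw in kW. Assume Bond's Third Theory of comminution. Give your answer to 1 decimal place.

W_Bond = 10·Wi·(1/√P₈₀ − 1/√F₈₀)
W = 10·10.2·(1/√77 − 1/√18290) = 10·10.2·(0.106566) = 10.8698 kWh/t
Power = W × throughput = 10.8698 kWh/t × 1713.7 t/h = 18627.5 kW

P = 18627.5 kW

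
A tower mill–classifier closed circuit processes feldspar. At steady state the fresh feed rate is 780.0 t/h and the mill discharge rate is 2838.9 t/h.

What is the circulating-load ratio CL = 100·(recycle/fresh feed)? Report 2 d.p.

Mill node: discharge = fresh + recycle.
R = M − F = 2838.9 − 780.0 = 2058.9 t/h
CL = 100·R/F = 100·2058.9/780.0 = 263.96 %

CL = 263.96 %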